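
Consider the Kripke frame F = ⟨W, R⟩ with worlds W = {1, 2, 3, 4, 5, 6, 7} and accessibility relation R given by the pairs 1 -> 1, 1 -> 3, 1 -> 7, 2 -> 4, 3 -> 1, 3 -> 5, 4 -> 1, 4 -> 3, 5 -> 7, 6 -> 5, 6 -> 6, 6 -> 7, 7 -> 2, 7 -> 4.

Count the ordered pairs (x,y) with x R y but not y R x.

Enumerating: (1,7), (2,4), (3,5), (4,1), (4,3), (5,7), (6,5), (6,7), (7,2), (7,4).

10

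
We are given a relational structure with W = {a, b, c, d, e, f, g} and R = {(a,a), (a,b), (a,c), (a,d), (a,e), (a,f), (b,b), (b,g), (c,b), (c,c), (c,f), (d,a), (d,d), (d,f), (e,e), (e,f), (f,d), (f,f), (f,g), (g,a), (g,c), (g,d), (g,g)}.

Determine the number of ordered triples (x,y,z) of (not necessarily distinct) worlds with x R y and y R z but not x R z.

Enumerating: (a,b,g), (a,f,g), (b,g,a), (b,g,c), (b,g,d), (c,b,g), (c,f,d), (c,f,g), (d,a,b), (d,a,c), (d,a,e), (d,f,g), … and 11 more.
Total: 23.

23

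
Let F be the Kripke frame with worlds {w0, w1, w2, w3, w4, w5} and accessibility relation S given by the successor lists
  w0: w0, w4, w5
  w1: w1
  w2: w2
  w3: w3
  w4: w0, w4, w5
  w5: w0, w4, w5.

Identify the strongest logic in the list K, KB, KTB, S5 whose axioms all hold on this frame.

S5

Symmetric (axiom B): yes — every pair in S has its reverse in S.
Reflexive (axiom T): yes — every world is S-related to itself.
Euclidean (axiom 5): yes — any two successors of a common world are S-related.
So F validates K, KB, KTB, S5. The strongest is S5.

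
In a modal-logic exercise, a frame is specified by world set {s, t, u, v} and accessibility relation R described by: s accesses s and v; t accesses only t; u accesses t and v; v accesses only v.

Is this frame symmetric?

Symmetric: no — s R v but not v R s.

No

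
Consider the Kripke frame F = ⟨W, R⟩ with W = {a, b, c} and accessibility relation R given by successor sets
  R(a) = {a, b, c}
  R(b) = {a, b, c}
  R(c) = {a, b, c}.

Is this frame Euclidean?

Yes

Euclidean: yes — any two successors of a common world are R-related.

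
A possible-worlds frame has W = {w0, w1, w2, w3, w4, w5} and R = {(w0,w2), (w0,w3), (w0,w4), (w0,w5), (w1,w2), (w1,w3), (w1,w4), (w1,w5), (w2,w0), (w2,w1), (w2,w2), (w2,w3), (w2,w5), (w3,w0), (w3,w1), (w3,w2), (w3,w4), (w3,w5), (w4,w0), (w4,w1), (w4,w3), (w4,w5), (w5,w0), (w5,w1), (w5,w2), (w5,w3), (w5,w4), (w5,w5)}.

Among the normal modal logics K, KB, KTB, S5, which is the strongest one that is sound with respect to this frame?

KB

Symmetric (axiom B): yes — every pair in R has its reverse in R.
Reflexive (axiom T): no — w0 is not related to itself.
Euclidean (axiom 5): no — w0 R w2 and w0 R w4, but not w2 R w4.
So F validates K, KB; KTB would additionally require R to be reflexive. The strongest is KB.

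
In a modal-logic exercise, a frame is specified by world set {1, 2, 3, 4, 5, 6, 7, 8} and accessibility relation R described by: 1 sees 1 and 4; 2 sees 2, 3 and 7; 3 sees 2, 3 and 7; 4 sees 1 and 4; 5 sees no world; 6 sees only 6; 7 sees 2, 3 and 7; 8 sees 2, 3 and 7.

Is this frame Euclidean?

Euclidean: yes — any two successors of a common world are R-related.

Yes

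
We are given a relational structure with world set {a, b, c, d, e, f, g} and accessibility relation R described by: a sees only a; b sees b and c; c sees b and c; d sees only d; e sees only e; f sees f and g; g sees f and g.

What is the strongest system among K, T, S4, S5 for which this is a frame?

Reflexive (axiom T): yes — every world is R-related to itself.
Transitive (axiom 4): yes — every two-step R-path is closed by a direct edge.
Euclidean (axiom 5): yes — any two successors of a common world are R-related.
So F validates K, T, S4, S5. The strongest is S5.

S5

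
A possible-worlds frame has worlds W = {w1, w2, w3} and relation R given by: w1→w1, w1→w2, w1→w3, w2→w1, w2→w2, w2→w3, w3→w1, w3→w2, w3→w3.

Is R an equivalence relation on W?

Reflexive: yes — every world is R-related to itself.
Symmetric: yes — every pair in R has its reverse in R.
Transitive: yes — every two-step R-path is closed by a direct edge.
So R is an equivalence relation.

Yes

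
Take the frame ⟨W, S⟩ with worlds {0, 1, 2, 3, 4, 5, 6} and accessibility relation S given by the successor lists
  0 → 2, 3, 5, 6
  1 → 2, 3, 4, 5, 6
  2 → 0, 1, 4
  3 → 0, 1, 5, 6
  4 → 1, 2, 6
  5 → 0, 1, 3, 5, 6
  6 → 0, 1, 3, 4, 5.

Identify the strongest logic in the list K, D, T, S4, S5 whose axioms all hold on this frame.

Serial (axiom D): yes — every world has a successor (e.g. 0 S 2).
Reflexive (axiom T): no — 0 is not related to itself.
Transitive (axiom 4): no — 0 S 2 and 2 S 1, but not 0 S 1.
Euclidean (axiom 5): no — 0 S 2 and 0 S 3, but not 2 S 3.
So F validates K, D; T would additionally require S to be reflexive. The strongest is D.

D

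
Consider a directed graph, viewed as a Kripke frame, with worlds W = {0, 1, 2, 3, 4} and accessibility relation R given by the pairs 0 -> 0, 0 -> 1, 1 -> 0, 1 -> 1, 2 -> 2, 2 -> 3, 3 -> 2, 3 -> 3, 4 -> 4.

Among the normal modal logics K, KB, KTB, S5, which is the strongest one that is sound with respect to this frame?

Symmetric (axiom B): yes — every pair in R has its reverse in R.
Reflexive (axiom T): yes — every world is R-related to itself.
Euclidean (axiom 5): yes — any two successors of a common world are R-related.
So F validates K, KB, KTB, S5. The strongest is S5.

S5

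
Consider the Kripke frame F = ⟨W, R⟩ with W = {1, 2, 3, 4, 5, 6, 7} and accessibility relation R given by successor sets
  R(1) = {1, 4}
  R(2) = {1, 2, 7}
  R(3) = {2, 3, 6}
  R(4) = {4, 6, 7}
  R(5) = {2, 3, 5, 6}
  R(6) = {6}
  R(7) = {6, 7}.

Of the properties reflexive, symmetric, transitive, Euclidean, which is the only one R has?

Reflexive: yes — every world is R-related to itself.
Symmetric: no — 1 R 4 but not 4 R 1.
Transitive: no — 1 R 4 and 4 R 6, but not 1 R 6.
Euclidean: no — 2 R 1 and 2 R 7, but not 1 R 7.
Only reflexive holds.

reflexive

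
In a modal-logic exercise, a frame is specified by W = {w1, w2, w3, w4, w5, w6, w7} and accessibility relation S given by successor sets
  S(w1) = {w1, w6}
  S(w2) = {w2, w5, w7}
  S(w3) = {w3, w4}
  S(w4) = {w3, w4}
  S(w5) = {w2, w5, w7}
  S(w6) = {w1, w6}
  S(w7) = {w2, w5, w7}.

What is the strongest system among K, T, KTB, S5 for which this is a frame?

S5

Reflexive (axiom T): yes — every world is S-related to itself.
Symmetric (axiom B): yes — every pair in S has its reverse in S.
Euclidean (axiom 5): yes — any two successors of a common world are S-related.
So F validates K, T, KTB, S5. The strongest is S5.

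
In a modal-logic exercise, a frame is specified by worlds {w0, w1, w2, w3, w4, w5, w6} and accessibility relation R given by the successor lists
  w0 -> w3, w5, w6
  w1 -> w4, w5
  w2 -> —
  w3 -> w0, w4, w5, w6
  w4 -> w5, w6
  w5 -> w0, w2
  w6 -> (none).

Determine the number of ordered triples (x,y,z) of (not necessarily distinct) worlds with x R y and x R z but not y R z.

29

Enumerating: (w0,w3,w3), (w0,w5,w3), (w0,w5,w5), (w0,w5,w6), (w0,w6,w3), (w0,w6,w5), (w0,w6,w6), (w1,w4,w4), (w1,w5,w4), (w1,w5,w5), (w3,w0,w0), (w3,w0,w4), … and 17 more.
Total: 29.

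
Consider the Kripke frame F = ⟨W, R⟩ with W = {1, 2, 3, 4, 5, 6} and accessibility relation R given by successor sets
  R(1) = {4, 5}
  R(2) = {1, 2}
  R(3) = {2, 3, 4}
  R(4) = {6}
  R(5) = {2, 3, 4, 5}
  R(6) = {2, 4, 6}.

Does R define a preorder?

Reflexive: no — 1 is not related to itself.
Transitive: no — 1 R 4 and 4 R 6, but not 1 R 6.
So R is not a preorder.

No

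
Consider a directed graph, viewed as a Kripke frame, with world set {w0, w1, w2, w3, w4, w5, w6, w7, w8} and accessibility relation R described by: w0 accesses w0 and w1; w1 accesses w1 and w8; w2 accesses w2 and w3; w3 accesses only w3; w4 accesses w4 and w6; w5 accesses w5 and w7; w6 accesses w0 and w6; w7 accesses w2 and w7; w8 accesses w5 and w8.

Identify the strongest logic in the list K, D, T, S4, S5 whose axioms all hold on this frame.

Serial (axiom D): yes — every world has a successor (e.g. w0 R w0).
Reflexive (axiom T): yes — every world is R-related to itself.
Transitive (axiom 4): no — w0 R w1 and w1 R w8, but not w0 R w8.
Euclidean (axiom 5): no — w0 R w1 and w0 R w0, but not w1 R w0.
So F validates K, D, T; S4 would additionally require R to be transitive. The strongest is T.

T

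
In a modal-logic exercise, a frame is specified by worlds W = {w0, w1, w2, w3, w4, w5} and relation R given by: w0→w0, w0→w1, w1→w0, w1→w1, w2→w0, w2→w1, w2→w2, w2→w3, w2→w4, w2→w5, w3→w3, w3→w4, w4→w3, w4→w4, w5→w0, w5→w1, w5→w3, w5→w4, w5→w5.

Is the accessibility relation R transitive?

Transitive: yes — every two-step R-path is closed by a direct edge.

Yes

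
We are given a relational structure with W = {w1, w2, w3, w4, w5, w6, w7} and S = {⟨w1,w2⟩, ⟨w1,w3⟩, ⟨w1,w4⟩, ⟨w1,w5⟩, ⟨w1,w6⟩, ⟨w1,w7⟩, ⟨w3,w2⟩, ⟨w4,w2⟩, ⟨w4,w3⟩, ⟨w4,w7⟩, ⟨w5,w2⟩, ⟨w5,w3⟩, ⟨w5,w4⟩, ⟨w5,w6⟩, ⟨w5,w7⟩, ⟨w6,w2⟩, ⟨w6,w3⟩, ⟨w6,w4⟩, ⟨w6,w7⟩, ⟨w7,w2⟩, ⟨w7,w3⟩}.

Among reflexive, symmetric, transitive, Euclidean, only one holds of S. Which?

transitive

Reflexive: no — w1 is not related to itself.
Symmetric: no — w1 S w2 but not w2 S w1.
Transitive: yes — every two-step S-path is closed by a direct edge.
Euclidean: no — w1 S w2 and w1 S w3, but not w2 S w3.
Only transitive holds.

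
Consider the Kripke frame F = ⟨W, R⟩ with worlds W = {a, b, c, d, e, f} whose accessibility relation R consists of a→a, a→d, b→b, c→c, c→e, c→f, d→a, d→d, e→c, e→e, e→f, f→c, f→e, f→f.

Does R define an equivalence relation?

Reflexive: yes — every world is R-related to itself.
Symmetric: yes — every pair in R has its reverse in R.
Transitive: yes — every two-step R-path is closed by a direct edge.
So R is an equivalence relation.

Yes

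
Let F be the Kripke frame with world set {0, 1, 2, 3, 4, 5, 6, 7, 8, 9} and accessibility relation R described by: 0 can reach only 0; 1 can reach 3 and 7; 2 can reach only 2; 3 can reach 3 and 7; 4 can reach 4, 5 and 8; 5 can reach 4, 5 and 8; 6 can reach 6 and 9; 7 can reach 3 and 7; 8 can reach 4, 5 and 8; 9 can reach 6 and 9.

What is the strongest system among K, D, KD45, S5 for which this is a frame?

KD45

Serial (axiom D): yes — every world has a successor (e.g. 0 R 0).
Euclidean (axiom 5): yes — any two successors of a common world are R-related.
Transitive (axiom 4): yes — every two-step R-path is closed by a direct edge.
Reflexive (axiom T): no — 1 is not related to itself.
So F validates K, D, KD45; S5 would additionally require R to be reflexive. The strongest is KD45.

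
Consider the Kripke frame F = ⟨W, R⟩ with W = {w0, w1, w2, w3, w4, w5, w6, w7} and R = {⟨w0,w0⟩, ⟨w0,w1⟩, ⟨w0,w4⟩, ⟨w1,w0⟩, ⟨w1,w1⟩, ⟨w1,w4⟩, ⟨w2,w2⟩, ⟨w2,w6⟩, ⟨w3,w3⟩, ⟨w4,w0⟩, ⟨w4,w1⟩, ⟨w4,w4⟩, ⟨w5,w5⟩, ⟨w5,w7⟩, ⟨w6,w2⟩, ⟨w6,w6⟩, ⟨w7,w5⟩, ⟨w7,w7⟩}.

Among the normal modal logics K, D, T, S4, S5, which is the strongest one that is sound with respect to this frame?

S5

Serial (axiom D): yes — every world has a successor (e.g. w0 R w0).
Reflexive (axiom T): yes — every world is R-related to itself.
Transitive (axiom 4): yes — every two-step R-path is closed by a direct edge.
Euclidean (axiom 5): yes — any two successors of a common world are R-related.
So F validates K, D, T, S4, S5. The strongest is S5.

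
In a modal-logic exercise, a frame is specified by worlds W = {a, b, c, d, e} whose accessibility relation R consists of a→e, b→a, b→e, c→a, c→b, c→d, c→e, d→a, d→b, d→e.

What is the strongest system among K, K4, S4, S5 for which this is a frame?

K4

Transitive (axiom 4): yes — every two-step R-path is closed by a direct edge.
Reflexive (axiom T): no — a is not related to itself.
Euclidean (axiom 5): no — b R e and b R a, but not e R a.
So F validates K, K4; S4 would additionally require R to be reflexive. The strongest is K4.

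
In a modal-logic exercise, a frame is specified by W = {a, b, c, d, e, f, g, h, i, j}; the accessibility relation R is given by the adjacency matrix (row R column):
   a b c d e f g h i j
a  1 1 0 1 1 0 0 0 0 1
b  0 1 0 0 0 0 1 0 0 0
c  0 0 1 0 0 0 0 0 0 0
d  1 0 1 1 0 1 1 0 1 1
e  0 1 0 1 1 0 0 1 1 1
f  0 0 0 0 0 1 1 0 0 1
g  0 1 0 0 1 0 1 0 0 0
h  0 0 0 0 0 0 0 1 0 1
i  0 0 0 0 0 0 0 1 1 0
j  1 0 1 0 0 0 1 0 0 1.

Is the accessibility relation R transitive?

Transitive: no — a R b and b R g, but not a R g.

No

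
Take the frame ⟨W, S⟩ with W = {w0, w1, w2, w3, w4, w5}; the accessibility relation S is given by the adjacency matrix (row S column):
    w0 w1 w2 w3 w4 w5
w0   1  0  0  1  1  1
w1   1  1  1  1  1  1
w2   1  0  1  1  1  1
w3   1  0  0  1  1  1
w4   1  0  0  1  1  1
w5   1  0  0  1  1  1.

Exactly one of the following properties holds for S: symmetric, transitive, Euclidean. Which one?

Symmetric: no — w1 S w0 but not w0 S w1.
Transitive: yes — every two-step S-path is closed by a direct edge.
Euclidean: no — w1 S w0 and w1 S w2, but not w0 S w2.
Only transitive holds.

transitive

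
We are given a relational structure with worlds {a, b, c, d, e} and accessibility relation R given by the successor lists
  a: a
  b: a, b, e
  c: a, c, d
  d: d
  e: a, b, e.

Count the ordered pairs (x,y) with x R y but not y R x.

Enumerating: (b,a), (c,a), (c,d), (e,a).

4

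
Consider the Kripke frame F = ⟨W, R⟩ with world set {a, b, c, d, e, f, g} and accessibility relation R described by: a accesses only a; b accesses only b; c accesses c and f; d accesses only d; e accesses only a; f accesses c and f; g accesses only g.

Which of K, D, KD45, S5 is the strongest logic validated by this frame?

Serial (axiom D): yes — every world has a successor (e.g. a R a).
Euclidean (axiom 5): yes — any two successors of a common world are R-related.
Transitive (axiom 4): yes — every two-step R-path is closed by a direct edge.
Reflexive (axiom T): no — e is not related to itself.
So F validates K, D, KD45; S5 would additionally require R to be reflexive. The strongest is KD45.

KD45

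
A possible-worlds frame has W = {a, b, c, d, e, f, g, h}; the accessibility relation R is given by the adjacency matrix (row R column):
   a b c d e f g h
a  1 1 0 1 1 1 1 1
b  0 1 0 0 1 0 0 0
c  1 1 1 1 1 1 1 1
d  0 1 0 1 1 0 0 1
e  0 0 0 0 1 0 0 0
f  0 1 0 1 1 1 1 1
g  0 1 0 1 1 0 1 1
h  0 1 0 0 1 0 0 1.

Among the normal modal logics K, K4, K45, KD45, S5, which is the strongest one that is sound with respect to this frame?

Transitive (axiom 4): yes — every two-step R-path is closed by a direct edge.
Euclidean (axiom 5): no — a R b and a R d, but not b R d.
Serial (axiom D): yes — every world has a successor (e.g. a R a).
Reflexive (axiom T): yes — every world is R-related to itself.
So F validates K, K4; K45 would additionally require R to be Euclidean. The strongest is K4.

K4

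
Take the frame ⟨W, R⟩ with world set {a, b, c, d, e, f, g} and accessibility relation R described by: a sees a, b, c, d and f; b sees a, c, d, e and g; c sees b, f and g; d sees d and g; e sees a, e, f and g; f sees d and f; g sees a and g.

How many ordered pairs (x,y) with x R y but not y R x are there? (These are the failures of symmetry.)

Enumerating: (a,c), (a,d), (a,f), (b,d), (b,e), (b,g), (c,f), (c,g), (d,g), (e,a), (e,f), (e,g), (f,d), (g,a).

14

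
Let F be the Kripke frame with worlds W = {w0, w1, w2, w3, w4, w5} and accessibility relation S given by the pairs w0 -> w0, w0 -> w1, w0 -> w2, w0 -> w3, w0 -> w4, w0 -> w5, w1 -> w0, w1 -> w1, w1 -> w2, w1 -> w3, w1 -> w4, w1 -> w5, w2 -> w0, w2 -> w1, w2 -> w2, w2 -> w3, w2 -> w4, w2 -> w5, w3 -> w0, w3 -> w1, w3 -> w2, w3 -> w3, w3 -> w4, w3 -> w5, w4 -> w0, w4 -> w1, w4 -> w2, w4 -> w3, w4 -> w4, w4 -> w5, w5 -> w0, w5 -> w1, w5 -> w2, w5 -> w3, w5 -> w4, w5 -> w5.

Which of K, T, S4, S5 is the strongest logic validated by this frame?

Reflexive (axiom T): yes — every world is S-related to itself.
Transitive (axiom 4): yes — every two-step S-path is closed by a direct edge.
Euclidean (axiom 5): yes — any two successors of a common world are S-related.
So F validates K, T, S4, S5. The strongest is S5.

S5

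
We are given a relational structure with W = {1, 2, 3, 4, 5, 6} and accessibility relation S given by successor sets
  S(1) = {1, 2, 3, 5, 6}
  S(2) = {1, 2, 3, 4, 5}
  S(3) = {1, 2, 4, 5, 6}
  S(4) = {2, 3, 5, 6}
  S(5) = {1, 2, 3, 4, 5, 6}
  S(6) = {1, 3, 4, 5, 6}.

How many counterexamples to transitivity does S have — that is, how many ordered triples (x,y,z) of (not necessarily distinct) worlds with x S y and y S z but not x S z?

Enumerating: (1,2,4), (1,3,4), (1,5,4), (1,6,4), (2,1,6), (2,3,6), (2,4,6), (2,5,6), (3,1,3), (3,2,3), (3,4,3), (3,5,3), … and 13 more.
Total: 25.

25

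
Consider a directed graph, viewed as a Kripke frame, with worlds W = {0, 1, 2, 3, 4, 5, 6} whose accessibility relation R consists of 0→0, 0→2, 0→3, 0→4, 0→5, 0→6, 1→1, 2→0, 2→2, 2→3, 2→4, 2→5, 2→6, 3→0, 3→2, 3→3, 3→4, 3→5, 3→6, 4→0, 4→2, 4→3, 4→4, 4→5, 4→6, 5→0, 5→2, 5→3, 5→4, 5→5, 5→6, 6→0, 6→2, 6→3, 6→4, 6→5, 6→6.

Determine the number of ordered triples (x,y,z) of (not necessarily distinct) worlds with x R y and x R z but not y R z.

0

R is Euclidean; there are no such tuples.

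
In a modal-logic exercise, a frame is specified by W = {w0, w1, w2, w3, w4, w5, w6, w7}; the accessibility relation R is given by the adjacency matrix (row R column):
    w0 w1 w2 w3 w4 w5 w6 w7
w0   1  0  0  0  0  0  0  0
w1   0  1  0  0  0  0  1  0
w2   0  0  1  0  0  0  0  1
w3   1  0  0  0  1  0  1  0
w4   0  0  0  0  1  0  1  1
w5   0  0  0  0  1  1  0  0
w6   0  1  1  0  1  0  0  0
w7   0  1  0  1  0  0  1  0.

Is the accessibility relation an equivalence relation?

No

Reflexive: no — w3 is not related to itself.
Symmetric: no — w2 R w7 but not w7 R w2.
Transitive: no — w1 R w6 and w6 R w2, but not w1 R w2.
So R is not an equivalence relation.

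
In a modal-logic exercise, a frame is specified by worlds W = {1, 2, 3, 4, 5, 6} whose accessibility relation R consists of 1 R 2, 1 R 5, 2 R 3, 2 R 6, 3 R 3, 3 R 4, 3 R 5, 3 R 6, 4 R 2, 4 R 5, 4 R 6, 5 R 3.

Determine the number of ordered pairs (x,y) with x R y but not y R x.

Enumerating: (1,2), (1,5), (2,3), (2,6), (3,4), (3,6), (4,2), (4,5), (4,6).

9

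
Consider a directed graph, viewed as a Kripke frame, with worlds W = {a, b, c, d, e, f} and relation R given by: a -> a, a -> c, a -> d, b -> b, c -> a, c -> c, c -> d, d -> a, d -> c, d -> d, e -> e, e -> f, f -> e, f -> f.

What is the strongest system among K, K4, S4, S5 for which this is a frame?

Transitive (axiom 4): yes — every two-step R-path is closed by a direct edge.
Reflexive (axiom T): yes — every world is R-related to itself.
Euclidean (axiom 5): yes — any two successors of a common world are R-related.
So F validates K, K4, S4, S5. The strongest is S5.

S5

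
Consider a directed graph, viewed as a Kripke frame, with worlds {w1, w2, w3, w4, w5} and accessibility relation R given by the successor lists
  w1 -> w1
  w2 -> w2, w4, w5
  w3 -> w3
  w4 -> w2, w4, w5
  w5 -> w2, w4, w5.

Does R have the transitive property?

Yes

Transitive: yes — every two-step R-path is closed by a direct edge.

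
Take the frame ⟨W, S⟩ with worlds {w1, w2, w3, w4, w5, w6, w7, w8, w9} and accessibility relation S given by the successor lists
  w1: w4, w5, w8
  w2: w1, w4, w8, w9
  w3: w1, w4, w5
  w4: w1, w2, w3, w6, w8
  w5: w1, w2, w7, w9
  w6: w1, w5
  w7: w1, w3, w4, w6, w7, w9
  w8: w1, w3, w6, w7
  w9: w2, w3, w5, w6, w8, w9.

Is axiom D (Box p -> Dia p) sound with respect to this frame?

Axiom D corresponds to the accessibility relation being serial.
Serial: yes — every world has a successor (e.g. w1 S w4).

Yes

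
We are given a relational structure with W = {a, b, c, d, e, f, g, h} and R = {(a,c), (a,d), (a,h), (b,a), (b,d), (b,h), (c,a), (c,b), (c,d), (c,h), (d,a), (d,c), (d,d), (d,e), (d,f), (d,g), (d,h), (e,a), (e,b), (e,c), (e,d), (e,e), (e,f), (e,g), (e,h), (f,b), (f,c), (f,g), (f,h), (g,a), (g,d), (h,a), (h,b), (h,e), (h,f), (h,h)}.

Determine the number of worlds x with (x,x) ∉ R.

5

Enumerating: a, b, c, f, g.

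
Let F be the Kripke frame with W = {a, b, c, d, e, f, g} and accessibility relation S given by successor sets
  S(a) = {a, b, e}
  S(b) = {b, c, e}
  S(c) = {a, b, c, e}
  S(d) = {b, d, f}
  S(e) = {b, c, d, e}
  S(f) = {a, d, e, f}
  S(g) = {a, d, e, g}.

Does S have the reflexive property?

Reflexive: yes — every world is S-related to itself.

Yes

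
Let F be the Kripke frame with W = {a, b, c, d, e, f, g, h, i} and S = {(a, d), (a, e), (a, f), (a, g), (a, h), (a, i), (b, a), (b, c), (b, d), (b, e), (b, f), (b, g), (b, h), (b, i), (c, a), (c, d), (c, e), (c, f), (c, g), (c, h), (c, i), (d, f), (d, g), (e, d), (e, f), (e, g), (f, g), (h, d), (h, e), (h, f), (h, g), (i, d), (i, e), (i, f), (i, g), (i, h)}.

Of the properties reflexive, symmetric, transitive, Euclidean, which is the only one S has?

transitive

Reflexive: no — a is not related to itself.
Symmetric: no — a S d but not d S a.
Transitive: yes — every two-step S-path is closed by a direct edge.
Euclidean: no — a S d and a S e, but not d S e.
Only transitive holds.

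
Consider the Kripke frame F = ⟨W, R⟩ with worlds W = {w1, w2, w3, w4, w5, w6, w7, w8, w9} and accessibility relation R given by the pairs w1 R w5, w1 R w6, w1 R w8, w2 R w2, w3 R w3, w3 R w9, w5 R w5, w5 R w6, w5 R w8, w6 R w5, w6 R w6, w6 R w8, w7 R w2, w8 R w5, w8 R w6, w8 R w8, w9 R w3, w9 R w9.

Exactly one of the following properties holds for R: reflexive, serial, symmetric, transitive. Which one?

transitive

Reflexive: no — w1 is not related to itself.
Serial: no — w4 has no R-successor.
Symmetric: no — w1 R w5 but not w5 R w1.
Transitive: yes — every two-step R-path is closed by a direct edge.
Only transitive holds.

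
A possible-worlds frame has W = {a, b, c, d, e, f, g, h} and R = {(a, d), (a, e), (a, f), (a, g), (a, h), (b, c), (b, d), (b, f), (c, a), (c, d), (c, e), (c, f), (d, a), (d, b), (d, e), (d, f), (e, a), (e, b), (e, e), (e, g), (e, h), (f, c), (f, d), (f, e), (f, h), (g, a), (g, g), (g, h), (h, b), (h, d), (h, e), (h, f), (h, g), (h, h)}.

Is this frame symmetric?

No

Symmetric: no — a R f but not f R a.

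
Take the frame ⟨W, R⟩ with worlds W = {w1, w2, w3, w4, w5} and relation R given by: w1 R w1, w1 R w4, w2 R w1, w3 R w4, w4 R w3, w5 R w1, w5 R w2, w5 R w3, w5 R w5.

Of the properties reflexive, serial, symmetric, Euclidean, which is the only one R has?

Reflexive: no — w2 is not related to itself.
Serial: yes — every world has a successor (e.g. w1 R w1).
Symmetric: no — w1 R w4 but not w4 R w1.
Euclidean: no — w5 R w1 and w5 R w2, but not w1 R w2.
Only serial holds.

serial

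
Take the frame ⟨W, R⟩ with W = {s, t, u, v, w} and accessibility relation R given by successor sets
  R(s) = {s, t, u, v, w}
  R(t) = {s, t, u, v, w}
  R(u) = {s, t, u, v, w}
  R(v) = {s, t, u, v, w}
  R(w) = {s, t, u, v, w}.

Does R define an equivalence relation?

Reflexive: yes — every world is R-related to itself.
Symmetric: yes — every pair in R has its reverse in R.
Transitive: yes — every two-step R-path is closed by a direct edge.
So R is an equivalence relation.

Yes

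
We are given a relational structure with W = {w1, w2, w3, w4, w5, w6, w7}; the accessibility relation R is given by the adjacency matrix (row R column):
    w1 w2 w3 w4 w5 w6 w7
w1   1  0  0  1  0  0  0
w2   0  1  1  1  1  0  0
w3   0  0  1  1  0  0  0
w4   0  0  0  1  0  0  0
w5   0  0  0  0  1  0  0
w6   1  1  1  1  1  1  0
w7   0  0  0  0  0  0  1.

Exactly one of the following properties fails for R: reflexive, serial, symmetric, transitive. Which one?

Reflexive: yes — every world is R-related to itself.
Serial: yes — every world has a successor (e.g. w1 R w1).
Symmetric: no — w1 R w4 but not w4 R w1.
Transitive: yes — every two-step R-path is closed by a direct edge.
Only symmetric fails.

symmetric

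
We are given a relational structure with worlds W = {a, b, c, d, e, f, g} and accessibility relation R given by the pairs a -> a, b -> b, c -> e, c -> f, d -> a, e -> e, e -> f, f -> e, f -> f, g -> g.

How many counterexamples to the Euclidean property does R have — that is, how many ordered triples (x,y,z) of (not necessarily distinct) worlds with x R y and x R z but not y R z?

0

R is Euclidean; there are no such tuples.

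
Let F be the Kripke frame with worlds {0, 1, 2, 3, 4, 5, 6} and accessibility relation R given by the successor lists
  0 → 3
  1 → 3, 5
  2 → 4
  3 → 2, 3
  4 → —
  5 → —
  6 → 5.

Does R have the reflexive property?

No

Reflexive: no — 0 is not related to itself.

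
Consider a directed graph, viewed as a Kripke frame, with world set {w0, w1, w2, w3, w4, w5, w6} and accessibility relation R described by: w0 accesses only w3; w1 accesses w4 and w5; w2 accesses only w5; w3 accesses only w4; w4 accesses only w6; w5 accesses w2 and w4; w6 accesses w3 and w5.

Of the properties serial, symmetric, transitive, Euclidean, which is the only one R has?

serial

Serial: yes — every world has a successor (e.g. w0 R w3).
Symmetric: no — w0 R w3 but not w3 R w0.
Transitive: no — w0 R w3 and w3 R w4, but not w0 R w4.
Euclidean: no — w1 R w4 and w1 R w5, but not w4 R w5.
Only serial holds.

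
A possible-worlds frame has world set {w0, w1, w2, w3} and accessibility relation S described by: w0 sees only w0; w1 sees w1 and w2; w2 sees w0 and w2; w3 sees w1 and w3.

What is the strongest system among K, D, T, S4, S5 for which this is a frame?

T

Serial (axiom D): yes — every world has a successor (e.g. w0 S w0).
Reflexive (axiom T): yes — every world is S-related to itself.
Transitive (axiom 4): no — w1 S w2 and w2 S w0, but not w1 S w0.
Euclidean (axiom 5): no — w1 S w2 and w1 S w1, but not w2 S w1.
So F validates K, D, T; S4 would additionally require S to be transitive. The strongest is T.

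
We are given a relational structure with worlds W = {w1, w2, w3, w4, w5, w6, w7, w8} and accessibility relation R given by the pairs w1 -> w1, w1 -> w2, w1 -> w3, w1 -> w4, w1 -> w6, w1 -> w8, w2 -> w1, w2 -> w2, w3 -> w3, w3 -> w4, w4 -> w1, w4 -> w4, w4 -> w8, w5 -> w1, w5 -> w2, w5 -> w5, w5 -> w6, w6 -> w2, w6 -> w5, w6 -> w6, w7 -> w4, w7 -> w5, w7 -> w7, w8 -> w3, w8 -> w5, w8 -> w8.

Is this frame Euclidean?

No

Euclidean: no — w1 R w2 and w1 R w3, but not w2 R w3.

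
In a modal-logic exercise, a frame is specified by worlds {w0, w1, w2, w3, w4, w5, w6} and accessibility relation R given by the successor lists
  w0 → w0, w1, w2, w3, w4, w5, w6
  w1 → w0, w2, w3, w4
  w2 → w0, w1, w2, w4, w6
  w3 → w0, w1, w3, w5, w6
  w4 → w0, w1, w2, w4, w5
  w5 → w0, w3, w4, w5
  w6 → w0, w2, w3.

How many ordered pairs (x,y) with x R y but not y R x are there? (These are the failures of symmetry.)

R is symmetric; there are no such tuples.

0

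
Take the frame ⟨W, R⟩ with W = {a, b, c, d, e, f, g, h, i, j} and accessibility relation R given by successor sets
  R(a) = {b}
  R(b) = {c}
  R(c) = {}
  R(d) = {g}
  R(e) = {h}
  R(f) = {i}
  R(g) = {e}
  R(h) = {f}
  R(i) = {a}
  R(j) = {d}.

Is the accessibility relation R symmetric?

No

Symmetric: no — a R b but not b R a.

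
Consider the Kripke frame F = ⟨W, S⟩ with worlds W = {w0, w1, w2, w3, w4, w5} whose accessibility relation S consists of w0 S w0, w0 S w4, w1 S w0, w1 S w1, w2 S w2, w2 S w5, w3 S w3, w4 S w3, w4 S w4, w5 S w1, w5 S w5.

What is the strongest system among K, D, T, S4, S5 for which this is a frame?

T

Serial (axiom D): yes — every world has a successor (e.g. w0 S w0).
Reflexive (axiom T): yes — every world is S-related to itself.
Transitive (axiom 4): no — w0 S w4 and w4 S w3, but not w0 S w3.
Euclidean (axiom 5): no — w0 S w4 and w0 S w0, but not w4 S w0.
So F validates K, D, T; S4 would additionally require S to be transitive. The strongest is T.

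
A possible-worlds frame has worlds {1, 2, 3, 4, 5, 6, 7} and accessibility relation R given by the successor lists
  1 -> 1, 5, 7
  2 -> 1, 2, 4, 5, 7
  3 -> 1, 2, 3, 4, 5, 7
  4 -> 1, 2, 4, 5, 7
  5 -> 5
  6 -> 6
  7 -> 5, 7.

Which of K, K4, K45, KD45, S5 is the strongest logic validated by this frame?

Transitive (axiom 4): yes — every two-step R-path is closed by a direct edge.
Euclidean (axiom 5): no — 1 R 5 and 1 R 7, but not 5 R 7.
Serial (axiom D): yes — every world has a successor (e.g. 1 R 1).
Reflexive (axiom T): yes — every world is R-related to itself.
So F validates K, K4; K45 would additionally require R to be Euclidean. The strongest is K4.

K4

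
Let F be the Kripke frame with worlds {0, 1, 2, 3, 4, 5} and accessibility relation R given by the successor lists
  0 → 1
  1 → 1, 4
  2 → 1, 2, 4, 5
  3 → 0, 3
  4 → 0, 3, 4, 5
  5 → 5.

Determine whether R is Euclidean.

Euclidean: no — 2 R 1 and 2 R 5, but not 1 R 5.

No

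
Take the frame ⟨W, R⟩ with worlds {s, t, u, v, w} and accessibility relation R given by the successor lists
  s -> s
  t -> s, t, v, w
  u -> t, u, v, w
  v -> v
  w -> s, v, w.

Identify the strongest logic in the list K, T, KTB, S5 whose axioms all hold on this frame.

T

Reflexive (axiom T): yes — every world is R-related to itself.
Symmetric (axiom B): no — t R s but not s R t.
Euclidean (axiom 5): no — t R s and t R v, but not s R v.
So F validates K, T; KTB would additionally require R to be symmetric. The strongest is T.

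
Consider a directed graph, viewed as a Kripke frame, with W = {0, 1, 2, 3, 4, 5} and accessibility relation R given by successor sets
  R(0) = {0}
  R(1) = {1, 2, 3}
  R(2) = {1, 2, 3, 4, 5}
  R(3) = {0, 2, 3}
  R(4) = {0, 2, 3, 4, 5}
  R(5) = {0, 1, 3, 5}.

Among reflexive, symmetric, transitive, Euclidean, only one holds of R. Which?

reflexive

Reflexive: yes — every world is R-related to itself.
Symmetric: no — 1 R 3 but not 3 R 1.
Transitive: no — 1 R 2 and 2 R 4, but not 1 R 4.
Euclidean: no — 2 R 1 and 2 R 4, but not 1 R 4.
Only reflexive holds.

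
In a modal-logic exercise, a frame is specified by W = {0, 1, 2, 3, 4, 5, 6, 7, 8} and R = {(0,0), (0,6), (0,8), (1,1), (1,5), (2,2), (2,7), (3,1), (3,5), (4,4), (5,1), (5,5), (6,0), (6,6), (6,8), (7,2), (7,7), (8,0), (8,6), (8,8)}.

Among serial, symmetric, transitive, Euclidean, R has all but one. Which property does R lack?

Serial: yes — every world has a successor (e.g. 0 R 0).
Symmetric: no — 3 R 1 but not 1 R 3.
Transitive: yes — every two-step R-path is closed by a direct edge.
Euclidean: yes — any two successors of a common world are R-related.
Only symmetric fails.

symmetric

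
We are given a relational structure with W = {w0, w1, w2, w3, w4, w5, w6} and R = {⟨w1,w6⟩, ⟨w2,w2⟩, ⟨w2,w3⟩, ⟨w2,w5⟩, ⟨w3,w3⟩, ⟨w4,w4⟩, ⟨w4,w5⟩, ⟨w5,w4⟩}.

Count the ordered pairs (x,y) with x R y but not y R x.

3

Enumerating: (w1,w6), (w2,w3), (w2,w5).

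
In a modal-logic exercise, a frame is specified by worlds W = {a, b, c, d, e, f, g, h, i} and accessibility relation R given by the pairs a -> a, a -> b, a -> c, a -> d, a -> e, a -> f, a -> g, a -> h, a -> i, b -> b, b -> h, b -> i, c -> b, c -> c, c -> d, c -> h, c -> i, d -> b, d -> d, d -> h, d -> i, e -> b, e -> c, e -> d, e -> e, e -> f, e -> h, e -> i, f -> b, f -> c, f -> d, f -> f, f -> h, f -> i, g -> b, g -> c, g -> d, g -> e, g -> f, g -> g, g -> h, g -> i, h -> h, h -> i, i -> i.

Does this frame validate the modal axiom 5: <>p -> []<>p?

No

The schema 5 characterises exactly the Euclidean frames.
Euclidean: no — a R b and a R c, but not b R c.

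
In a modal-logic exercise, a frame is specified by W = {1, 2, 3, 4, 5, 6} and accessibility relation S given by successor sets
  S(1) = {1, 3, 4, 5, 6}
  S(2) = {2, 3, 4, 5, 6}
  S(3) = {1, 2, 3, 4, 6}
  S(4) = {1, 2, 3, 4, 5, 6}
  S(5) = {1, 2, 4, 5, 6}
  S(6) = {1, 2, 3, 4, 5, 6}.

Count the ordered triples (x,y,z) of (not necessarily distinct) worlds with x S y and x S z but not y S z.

Enumerating: (1,3,5), (1,5,3), (2,3,5), (2,5,3), (3,1,2), (3,2,1), (4,1,2), (4,2,1), (4,3,5), (4,5,3), (5,1,2), (5,2,1), (6,1,2), (6,2,1), (6,3,5), (6,5,3).

16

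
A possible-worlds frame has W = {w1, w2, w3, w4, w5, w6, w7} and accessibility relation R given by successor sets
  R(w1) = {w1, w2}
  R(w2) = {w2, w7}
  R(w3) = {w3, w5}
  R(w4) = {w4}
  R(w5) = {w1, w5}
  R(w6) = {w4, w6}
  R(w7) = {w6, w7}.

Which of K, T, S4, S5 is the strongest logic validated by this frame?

Reflexive (axiom T): yes — every world is R-related to itself.
Transitive (axiom 4): no — w1 R w2 and w2 R w7, but not w1 R w7.
Euclidean (axiom 5): no — w1 R w2 and w1 R w1, but not w2 R w1.
So F validates K, T; S4 would additionally require R to be transitive. The strongest is T.

T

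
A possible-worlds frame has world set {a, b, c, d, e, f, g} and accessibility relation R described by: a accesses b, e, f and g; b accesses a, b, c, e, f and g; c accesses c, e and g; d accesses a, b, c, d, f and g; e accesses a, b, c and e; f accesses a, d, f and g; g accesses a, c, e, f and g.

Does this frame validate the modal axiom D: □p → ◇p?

Yes

The schema D characterises exactly the serial frames.
Serial: yes — every world has a successor (e.g. a R b).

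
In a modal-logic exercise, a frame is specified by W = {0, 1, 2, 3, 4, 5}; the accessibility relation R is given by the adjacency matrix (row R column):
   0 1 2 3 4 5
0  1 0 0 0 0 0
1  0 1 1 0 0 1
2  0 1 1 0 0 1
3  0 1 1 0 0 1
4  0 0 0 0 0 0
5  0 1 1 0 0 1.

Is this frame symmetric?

No

Symmetric: no — 3 R 1 but not 1 R 3.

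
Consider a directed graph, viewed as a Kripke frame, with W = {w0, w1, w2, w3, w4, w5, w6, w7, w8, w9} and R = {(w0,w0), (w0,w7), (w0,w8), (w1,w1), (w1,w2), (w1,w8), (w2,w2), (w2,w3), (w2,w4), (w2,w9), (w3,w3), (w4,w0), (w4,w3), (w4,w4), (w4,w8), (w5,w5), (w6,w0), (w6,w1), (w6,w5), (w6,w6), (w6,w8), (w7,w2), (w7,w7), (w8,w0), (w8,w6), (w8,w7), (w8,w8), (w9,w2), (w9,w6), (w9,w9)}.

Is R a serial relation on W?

Yes

Serial: yes — every world has a successor (e.g. w0 R w0).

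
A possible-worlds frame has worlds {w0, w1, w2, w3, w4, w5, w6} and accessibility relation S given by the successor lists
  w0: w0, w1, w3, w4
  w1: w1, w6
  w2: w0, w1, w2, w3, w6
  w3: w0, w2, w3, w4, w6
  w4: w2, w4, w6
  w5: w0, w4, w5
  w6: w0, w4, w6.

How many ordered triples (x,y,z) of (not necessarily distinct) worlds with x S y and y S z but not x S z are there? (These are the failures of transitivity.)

23

Enumerating: (w0,w1,w6), (w0,w3,w2), (w0,w3,w6), (w0,w4,w2), (w0,w4,w6), (w1,w6,w0), (w1,w6,w4), (w2,w0,w4), (w2,w3,w4), (w2,w6,w4), (w3,w0,w1), (w3,w2,w1), … and 11 more.
Total: 23.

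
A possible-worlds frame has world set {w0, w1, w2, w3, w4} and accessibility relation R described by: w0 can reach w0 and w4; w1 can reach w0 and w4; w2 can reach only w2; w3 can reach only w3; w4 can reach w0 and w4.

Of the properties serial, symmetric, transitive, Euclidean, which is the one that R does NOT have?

Serial: yes — every world has a successor (e.g. w0 R w0).
Symmetric: no — w1 R w0 but not w0 R w1.
Transitive: yes — every two-step R-path is closed by a direct edge.
Euclidean: yes — any two successors of a common world are R-related.
Only symmetric fails.

symmetric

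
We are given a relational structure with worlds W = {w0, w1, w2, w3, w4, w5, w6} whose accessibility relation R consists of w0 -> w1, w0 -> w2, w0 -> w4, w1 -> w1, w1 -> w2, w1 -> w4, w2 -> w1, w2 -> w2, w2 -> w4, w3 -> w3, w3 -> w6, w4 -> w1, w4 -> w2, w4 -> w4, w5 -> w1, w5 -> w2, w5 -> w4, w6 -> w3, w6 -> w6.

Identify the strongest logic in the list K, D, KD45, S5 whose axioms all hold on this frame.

Serial (axiom D): yes — every world has a successor (e.g. w0 R w1).
Euclidean (axiom 5): yes — any two successors of a common world are R-related.
Transitive (axiom 4): yes — every two-step R-path is closed by a direct edge.
Reflexive (axiom T): no — w0 is not related to itself.
So F validates K, D, KD45; S5 would additionally require R to be reflexive. The strongest is KD45.

KD45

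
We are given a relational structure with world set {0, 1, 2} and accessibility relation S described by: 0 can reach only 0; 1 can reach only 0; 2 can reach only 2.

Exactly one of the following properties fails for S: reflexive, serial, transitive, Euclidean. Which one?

Reflexive: no — 1 is not related to itself.
Serial: yes — every world has a successor (e.g. 0 S 0).
Transitive: yes — every two-step S-path is closed by a direct edge.
Euclidean: yes — any two successors of a common world are S-related.
Only reflexive fails.

reflexive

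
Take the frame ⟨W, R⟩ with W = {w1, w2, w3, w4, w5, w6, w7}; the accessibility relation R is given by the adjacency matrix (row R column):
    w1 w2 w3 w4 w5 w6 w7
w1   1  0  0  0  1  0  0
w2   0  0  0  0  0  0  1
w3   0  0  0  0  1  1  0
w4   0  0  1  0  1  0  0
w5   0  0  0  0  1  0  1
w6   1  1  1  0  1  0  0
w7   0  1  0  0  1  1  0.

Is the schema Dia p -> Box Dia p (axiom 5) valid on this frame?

No

By correspondence theory, 5 is valid on a frame iff R is Euclidean.
Euclidean: no — w3 R w5 and w3 R w6, but not w5 R w6.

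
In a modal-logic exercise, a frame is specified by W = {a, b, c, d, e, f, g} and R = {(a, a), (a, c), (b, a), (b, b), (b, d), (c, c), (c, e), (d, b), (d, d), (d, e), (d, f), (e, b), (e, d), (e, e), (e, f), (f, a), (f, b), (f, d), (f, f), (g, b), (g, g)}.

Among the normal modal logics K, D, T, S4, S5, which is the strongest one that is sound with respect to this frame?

T

Serial (axiom D): yes — every world has a successor (e.g. a R a).
Reflexive (axiom T): yes — every world is R-related to itself.
Transitive (axiom 4): no — a R c and c R e, but not a R e.
Euclidean (axiom 5): no — b R a and b R d, but not a R d.
So F validates K, D, T; S4 would additionally require R to be transitive. The strongest is T.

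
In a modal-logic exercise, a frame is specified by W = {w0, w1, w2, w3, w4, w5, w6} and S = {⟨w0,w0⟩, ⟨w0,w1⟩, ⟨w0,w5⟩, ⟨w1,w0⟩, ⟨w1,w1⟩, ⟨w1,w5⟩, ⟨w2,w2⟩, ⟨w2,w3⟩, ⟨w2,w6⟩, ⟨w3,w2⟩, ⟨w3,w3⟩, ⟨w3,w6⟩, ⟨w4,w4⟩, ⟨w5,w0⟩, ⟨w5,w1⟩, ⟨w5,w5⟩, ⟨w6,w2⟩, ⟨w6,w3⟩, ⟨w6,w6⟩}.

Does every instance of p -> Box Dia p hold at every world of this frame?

By correspondence theory, B is valid on a frame iff S is symmetric.
Symmetric: yes — every pair in S has its reverse in S.

Yes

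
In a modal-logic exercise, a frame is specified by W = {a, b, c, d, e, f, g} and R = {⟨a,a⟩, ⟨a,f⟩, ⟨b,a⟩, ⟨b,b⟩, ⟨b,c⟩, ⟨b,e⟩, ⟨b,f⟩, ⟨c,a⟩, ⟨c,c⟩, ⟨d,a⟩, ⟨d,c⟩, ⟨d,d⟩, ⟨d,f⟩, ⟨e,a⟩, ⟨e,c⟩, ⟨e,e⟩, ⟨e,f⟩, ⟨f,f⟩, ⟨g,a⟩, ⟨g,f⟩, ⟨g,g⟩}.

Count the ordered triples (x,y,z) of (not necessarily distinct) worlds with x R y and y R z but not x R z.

1

Enumerating: (c,a,f).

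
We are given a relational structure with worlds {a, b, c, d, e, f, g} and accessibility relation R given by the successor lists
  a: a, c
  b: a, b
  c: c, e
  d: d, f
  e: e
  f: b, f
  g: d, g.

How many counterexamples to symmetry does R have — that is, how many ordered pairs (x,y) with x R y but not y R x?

Enumerating: (a,c), (b,a), (c,e), (d,f), (f,b), (g,d).

6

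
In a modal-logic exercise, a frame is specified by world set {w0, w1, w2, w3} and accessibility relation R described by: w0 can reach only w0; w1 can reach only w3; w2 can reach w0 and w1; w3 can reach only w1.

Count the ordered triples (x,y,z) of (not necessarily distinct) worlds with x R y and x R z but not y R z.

Enumerating: (w1,w3,w3), (w2,w0,w1), (w2,w1,w0), (w2,w1,w1), (w3,w1,w1).

5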